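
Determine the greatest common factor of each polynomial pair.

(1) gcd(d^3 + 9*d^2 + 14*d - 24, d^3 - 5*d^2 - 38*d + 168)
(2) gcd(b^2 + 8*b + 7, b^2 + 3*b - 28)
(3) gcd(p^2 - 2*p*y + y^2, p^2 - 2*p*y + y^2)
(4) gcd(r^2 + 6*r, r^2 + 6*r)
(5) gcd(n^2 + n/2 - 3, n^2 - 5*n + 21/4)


(1) = gcd((d - 1)*(d + 4)*(d + 6), (d - 7)*(d - 4)*(d + 6)) = d + 6
(2) = gcd((b + 1)*(b + 7), (b - 4)*(b + 7)) = b + 7
(3) = gcd((p - y)^2, (p - y)^2) = p^2 - 2*p*y + y^2
(4) = r^2 + 6*r
(5) = gcd((n - 3/2)*(n + 2), (n - 7/2)*(n - 3/2)) = n - 3/2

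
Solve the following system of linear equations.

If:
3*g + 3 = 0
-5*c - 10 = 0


Then:
c = -2
g = -1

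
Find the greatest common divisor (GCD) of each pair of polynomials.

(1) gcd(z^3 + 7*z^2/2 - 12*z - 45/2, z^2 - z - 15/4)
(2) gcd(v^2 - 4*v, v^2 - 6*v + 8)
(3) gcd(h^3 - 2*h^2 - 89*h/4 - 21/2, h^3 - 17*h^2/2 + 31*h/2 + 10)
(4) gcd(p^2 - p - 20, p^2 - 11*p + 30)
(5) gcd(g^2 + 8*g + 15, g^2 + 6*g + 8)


(1) = gcd((z - 3)*(z + 3/2)*(z + 5), (z - 5/2)*(z + 3/2)) = z + 3/2
(2) = v - 4
(3) = gcd((h - 6)*(h + 1/2)*(h + 7/2), (h - 5)*(h - 4)*(h + 1/2)) = h + 1/2
(4) = p - 5
(5) = 1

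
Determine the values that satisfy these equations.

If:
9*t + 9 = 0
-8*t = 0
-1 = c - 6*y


Then:
No Solution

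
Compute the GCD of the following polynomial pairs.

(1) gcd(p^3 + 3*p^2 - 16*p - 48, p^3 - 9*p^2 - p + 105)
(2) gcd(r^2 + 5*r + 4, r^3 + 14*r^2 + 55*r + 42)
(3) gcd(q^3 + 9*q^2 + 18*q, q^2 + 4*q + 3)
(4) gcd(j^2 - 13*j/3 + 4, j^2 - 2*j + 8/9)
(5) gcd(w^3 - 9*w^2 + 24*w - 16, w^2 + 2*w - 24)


(1) = p + 3
(2) = r + 1
(3) = gcd(q*(q + 3)*(q + 6), (q + 1)*(q + 3)) = q + 3
(4) = j - 4/3
(5) = gcd((w - 4)^2*(w - 1), (w - 4)*(w + 6)) = w - 4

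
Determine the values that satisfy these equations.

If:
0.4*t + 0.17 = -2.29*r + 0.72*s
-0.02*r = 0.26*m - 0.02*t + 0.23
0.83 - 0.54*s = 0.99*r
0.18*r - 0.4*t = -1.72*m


Then:
m = -1.38
r = 0.87
s = -0.06
t = -5.53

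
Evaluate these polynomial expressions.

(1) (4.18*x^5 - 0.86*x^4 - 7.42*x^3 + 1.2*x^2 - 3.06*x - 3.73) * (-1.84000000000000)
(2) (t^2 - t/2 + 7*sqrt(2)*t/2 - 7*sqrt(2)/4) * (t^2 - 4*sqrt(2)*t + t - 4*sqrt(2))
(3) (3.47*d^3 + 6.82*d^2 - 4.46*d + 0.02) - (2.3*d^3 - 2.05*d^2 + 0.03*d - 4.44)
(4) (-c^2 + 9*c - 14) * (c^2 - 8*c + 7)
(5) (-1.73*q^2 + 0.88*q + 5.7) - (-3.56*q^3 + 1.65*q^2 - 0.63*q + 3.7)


(1) = -7.6912*x^5 + 1.5824*x^4 + 13.6528*x^3 - 2.208*x^2 + 5.6304*x + 6.8632
(2) = t^4 - sqrt(2)*t^3/2 + t^3/2 - 57*t^2/2 - sqrt(2)*t^2/4 - 14*t + sqrt(2)*t/4 + 14
(3) = 1.17*d^3 + 8.87*d^2 - 4.49*d + 4.46
(4) = -c^4 + 17*c^3 - 93*c^2 + 175*c - 98
(5) = 3.56*q^3 - 3.38*q^2 + 1.51*q + 2.0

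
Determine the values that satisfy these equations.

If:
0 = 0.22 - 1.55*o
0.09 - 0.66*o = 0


Then:
No Solution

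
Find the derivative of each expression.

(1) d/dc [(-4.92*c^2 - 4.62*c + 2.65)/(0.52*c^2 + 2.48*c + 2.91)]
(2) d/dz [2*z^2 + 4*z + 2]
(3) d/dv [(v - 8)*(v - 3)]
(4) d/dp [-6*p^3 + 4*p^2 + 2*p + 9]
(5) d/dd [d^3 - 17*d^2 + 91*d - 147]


(1) = (-9.7992*c^2 - 31.3904*c - 20.0162)/(0.2704*c^4 + 2.5792*c^3 + 9.1768*c^2 + 14.4336*c + 8.4681)
(2) = 4*z + 4
(3) = 2*v - 11
(4) = -18*p^2 + 8*p + 2
(5) = 3*d^2 - 34*d + 91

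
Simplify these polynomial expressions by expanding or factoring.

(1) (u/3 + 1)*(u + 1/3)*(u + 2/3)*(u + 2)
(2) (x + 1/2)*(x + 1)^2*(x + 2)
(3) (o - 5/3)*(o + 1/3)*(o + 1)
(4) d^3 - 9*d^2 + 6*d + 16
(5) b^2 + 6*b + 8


(1) = u^4/3 + 2*u^3 + 101*u^2/27 + 64*u/27 + 4/9
(2) = x^4 + 9*x^3/2 + 7*x^2 + 9*x/2 + 1
(3) = o^3 - o^2/3 - 17*o/9 - 5/9
(4) = (d - 8)*(d - 2)*(d + 1)
(5) = (b + 2)*(b + 4)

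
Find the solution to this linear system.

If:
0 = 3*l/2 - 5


Then:
l = 10/3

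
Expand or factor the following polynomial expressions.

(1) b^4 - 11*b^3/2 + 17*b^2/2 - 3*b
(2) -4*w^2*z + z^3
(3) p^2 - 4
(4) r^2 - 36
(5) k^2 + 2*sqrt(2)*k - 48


(1) = b*(b - 3)*(b - 2)*(b - 1/2)
(2) = z*(-2*w + z)*(2*w + z)
(3) = (p - 2)*(p + 2)
(4) = (r - 6)*(r + 6)
(5) = (k - 4*sqrt(2))*(k + 6*sqrt(2))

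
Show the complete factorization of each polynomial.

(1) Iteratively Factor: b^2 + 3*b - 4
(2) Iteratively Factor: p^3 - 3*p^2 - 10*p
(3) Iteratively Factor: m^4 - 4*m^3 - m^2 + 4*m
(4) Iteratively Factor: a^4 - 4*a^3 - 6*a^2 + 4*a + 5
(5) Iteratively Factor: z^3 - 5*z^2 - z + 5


(1) = (b + 4)*(b - 1)
(2) = (p + 2)*(p^2 - 5*p) = (p - 5)*(p + 2)*(p)
(3) = (m - 4)*(m^3 - m) = m*(m - 4)*(m^2 - 1) = m*(m - 4)*(m + 1)*(m - 1)
(4) = (a + 1)*(a^3 - 5*a^2 - a + 5) = (a + 1)^2*(a^2 - 6*a + 5) = (a - 5)*(a + 1)^2*(a - 1)
(5) = (z + 1)*(z^2 - 6*z + 5) = (z - 1)*(z + 1)*(z - 5)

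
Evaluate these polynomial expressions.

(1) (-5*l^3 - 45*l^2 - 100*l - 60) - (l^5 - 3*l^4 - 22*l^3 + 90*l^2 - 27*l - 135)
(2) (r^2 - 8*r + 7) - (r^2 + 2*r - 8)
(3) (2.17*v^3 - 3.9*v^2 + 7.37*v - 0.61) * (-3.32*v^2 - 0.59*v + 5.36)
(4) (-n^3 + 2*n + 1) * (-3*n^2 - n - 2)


(1) = -l^5 + 3*l^4 + 17*l^3 - 135*l^2 - 73*l + 75
(2) = 15 - 10*r
(3) = -7.2044*v^5 + 11.6677*v^4 - 10.5362*v^3 - 23.2271*v^2 + 39.8631*v - 3.2696
(4) = 3*n^5 + n^4 - 4*n^3 - 5*n^2 - 5*n - 2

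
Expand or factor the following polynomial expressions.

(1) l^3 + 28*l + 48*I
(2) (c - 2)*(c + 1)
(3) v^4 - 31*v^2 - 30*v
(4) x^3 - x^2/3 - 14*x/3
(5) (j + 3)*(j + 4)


(1) = (l - 6*I)*(l + 2*I)*(l + 4*I)
(2) = c^2 - c - 2
(3) = v*(v - 6)*(v + 1)*(v + 5)
(4) = x*(x - 7/3)*(x + 2)
(5) = j^2 + 7*j + 12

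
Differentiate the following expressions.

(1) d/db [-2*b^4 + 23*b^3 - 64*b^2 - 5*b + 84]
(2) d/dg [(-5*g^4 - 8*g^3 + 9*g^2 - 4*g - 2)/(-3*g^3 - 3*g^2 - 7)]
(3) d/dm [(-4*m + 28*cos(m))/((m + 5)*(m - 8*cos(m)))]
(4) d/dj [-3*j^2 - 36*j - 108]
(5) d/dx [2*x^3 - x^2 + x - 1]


(1) = -8*b^3 + 69*b^2 - 128*b - 5
(2) = (15*g^6 + 30*g^5 + 51*g^4 + 116*g^3 + 138*g^2 - 138*g + 28)/(9*g^6 + 18*g^5 + 9*g^4 + 42*g^3 + 42*g^2 + 49)
(3) = 4*(m^2*sin(m) + m^2 + 5*m*sin(m) - 14*m*cos(m) + 56*cos(m)^2 + 5*cos(m))/((m + 5)^2*(m - 8*cos(m))^2)
(4) = -6*j - 36
(5) = 6*x^2 - 2*x + 1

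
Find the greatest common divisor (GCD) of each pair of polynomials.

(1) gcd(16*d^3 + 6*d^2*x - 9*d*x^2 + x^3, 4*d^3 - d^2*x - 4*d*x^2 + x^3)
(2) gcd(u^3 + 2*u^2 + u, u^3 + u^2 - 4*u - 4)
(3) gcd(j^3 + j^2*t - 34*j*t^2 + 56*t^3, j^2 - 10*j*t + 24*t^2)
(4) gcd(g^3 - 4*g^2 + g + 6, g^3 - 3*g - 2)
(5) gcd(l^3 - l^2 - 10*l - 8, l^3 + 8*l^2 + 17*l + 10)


(1) = gcd((-8*d + x)*(-2*d + x)*(d + x), (-4*d + x)*(-d + x)*(d + x)) = d + x
(2) = u + 1
(3) = -j + 4*t
(4) = g^2 - g - 2
(5) = l^2 + 3*l + 2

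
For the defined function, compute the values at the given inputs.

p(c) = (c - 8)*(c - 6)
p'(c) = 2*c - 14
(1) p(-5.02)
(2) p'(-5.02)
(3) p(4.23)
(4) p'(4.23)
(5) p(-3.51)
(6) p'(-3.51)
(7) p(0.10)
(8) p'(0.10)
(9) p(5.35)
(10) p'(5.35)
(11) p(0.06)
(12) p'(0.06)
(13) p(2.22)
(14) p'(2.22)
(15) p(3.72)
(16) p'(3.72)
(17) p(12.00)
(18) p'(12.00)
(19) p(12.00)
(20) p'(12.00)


(1) = 143.48
(2) = -24.04
(3) = 6.67
(4) = -5.54
(5) = 109.46
(6) = -21.02
(7) = 46.61
(8) = -13.80
(9) = 1.72
(10) = -3.30
(11) = 47.16
(12) = -13.88
(13) = 21.85
(14) = -9.56
(15) = 9.76
(16) = -6.56
(17) = 24.00
(18) = 10.00
(19) = 24.00
(20) = 10.00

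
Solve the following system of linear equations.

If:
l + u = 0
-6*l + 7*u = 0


Then:
l = 0
u = 0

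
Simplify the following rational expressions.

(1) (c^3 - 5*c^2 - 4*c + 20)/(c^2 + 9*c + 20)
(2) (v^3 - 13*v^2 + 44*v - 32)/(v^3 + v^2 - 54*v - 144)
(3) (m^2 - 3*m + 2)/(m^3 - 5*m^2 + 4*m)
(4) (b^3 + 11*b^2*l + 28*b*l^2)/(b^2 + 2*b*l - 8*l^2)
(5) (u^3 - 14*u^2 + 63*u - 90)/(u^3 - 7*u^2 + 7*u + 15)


(1) = (c^3 - 5*c^2 - 4*c + 20)/(c^2 + 9*c + 20)
(2) = (v^2 - 5*v + 4)/(v^2 + 9*v + 18)
(3) = (m - 2)/(m^2 - 4*m)
(4) = (b^2 + 7*b*l)/(b - 2*l)
(5) = (u - 6)/(u + 1)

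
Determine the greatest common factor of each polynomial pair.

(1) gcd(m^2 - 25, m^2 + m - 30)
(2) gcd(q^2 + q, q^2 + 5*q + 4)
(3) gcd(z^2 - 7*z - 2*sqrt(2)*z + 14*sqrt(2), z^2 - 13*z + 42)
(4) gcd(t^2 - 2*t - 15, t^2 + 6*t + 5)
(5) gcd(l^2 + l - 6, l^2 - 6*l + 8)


(1) = gcd((m - 5)*(m + 5), (m - 5)*(m + 6)) = m - 5
(2) = q + 1
(3) = gcd((z - 7)*(z - 2*sqrt(2)), (z - 7)*(z - 6)) = z - 7
(4) = gcd((t - 5)*(t + 3), (t + 1)*(t + 5)) = 1
(5) = l - 2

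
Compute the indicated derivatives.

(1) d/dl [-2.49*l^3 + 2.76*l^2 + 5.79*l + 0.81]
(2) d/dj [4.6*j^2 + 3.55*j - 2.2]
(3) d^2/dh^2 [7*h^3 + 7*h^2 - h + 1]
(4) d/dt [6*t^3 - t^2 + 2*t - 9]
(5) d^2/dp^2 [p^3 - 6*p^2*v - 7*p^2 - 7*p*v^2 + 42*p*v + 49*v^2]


(1) = -7.47*l^2 + 5.52*l + 5.79
(2) = 9.2*j + 3.55
(3) = 42*h + 14
(4) = 18*t^2 - 2*t + 2
(5) = 6*p - 12*v - 14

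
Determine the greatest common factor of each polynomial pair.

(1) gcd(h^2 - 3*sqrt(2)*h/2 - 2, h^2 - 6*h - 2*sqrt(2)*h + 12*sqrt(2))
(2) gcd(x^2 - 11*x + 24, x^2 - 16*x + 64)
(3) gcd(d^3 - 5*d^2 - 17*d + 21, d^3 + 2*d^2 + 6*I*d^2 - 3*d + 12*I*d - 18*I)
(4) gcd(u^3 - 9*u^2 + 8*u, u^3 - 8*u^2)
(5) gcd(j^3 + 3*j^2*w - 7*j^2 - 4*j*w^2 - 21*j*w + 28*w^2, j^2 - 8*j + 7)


(1) = h - 2*sqrt(2)
(2) = x - 8
(3) = gcd((d - 7)*(d - 1)*(d + 3), (d - 1)*(d + 3)*(d + 6*I)) = d^2 + 2*d - 3
(4) = gcd(u*(u - 8)*(u - 1), u^2*(u - 8)) = u^2 - 8*u
(5) = gcd((j - 7)*(j - w)*(j + 4*w), (j - 7)*(j - 1)) = j - 7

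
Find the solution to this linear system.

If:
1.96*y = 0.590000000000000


Then:
y = 0.30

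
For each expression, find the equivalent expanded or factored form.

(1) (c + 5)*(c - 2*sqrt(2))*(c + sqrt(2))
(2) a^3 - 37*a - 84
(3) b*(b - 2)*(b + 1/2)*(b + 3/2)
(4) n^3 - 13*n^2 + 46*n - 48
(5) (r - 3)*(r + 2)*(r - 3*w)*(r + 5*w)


(1) = c^3 - sqrt(2)*c^2 + 5*c^2 - 5*sqrt(2)*c - 4*c - 20
(2) = (a - 7)*(a + 3)*(a + 4)
(3) = b^4 - 13*b^2/4 - 3*b/2
(4) = (n - 8)*(n - 3)*(n - 2)
(5) = r^4 + 2*r^3*w - r^3 - 15*r^2*w^2 - 2*r^2*w - 6*r^2 + 15*r*w^2 - 12*r*w + 90*w^2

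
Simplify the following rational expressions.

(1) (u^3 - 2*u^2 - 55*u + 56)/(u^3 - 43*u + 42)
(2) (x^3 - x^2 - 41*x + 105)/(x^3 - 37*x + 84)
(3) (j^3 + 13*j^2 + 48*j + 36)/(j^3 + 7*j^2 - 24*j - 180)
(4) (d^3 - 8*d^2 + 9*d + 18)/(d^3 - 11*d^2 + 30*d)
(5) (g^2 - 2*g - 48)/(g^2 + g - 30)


(1) = (u - 8)/(u - 6)
(2) = (x - 5)/(x - 4)
(3) = (j + 1)/(j - 5)
(4) = (d^2 - 2*d - 3)/(d^2 - 5*d)
(5) = (g - 8)/(g - 5)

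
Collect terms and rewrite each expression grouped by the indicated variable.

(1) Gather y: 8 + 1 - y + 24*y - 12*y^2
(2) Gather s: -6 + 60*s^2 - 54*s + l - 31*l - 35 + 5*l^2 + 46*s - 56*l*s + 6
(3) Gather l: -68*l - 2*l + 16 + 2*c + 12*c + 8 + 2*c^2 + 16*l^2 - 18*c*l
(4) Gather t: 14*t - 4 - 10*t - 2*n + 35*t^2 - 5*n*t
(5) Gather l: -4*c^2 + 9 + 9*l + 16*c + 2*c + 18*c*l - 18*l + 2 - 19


(1) = -12*y^2 + 23*y + 9
(2) = 5*l^2 - 30*l + 60*s^2 + s*(-56*l - 8) - 35
(3) = 2*c^2 + 14*c + 16*l^2 + l*(-18*c - 70) + 24
(4) = -2*n + 35*t^2 + t*(4 - 5*n) - 4
(5) = -4*c^2 + 18*c + l*(18*c - 9) - 8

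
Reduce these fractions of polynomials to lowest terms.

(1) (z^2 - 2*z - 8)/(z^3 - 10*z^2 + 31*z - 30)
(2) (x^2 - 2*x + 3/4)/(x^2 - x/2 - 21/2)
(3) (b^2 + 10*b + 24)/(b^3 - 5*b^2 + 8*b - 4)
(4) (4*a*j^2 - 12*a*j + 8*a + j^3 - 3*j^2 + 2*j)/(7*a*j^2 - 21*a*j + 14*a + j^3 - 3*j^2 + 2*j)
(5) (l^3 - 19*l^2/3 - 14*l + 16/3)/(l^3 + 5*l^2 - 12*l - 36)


(1) = (z^2 - 2*z - 8)/(z^3 - 10*z^2 + 31*z - 30)
(2) = (4*x^2 - 8*x + 3)/(4*x^2 - 2*x - 42)
(3) = (b^2 + 10*b + 24)/(b^3 - 5*b^2 + 8*b - 4)
(4) = (4*a + j)/(7*a + j)
(5) = (3*l^2 - 25*l + 8)/(3*l^2 + 9*l - 54)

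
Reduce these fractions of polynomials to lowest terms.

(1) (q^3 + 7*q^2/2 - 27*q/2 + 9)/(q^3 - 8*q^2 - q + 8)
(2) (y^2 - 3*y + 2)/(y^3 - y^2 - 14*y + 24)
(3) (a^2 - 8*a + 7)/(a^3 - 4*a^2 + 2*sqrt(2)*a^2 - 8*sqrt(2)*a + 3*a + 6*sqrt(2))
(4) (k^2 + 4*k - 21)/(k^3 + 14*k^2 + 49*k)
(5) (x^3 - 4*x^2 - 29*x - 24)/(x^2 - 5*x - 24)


(1) = (2*q^2 + 9*q - 18)/(2*q^2 - 14*q - 16)
(2) = (y - 1)/(y^2 + y - 12)
(3) = (a - 7)/(a^2 + a*(-3 + 2*sqrt(2)) - 6*sqrt(2))
(4) = (k - 3)/(k^2 + 7*k)
(5) = x + 1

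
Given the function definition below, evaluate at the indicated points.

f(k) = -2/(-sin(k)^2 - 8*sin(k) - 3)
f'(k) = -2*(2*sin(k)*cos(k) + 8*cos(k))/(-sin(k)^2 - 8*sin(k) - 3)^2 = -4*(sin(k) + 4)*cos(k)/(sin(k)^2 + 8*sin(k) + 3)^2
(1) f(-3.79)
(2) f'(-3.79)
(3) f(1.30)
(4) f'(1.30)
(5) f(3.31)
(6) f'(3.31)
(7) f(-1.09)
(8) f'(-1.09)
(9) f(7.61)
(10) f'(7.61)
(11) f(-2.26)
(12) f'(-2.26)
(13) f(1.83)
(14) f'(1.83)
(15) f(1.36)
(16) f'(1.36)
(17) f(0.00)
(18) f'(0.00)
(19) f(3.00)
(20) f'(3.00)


(1) = 0.24
(2) = 0.22
(3) = 0.17
(4) = -0.04
(5) = 1.19
(6) = 5.31
(7) = -0.60
(8) = -0.53
(9) = 0.17
(10) = -0.04
(11) = -0.78
(12) = 1.24
(13) = 0.17
(14) = 0.04
(15) = 0.17
(16) = -0.03
(17) = 0.67
(18) = -1.78
(19) = 0.48
(20) = 0.95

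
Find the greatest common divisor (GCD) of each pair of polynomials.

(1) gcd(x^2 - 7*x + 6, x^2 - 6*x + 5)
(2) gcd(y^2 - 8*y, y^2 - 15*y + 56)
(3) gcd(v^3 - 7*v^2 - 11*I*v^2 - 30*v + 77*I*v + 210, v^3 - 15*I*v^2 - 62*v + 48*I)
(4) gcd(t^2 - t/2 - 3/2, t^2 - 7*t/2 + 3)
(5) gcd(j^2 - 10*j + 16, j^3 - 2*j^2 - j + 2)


(1) = gcd((x - 6)*(x - 1), (x - 5)*(x - 1)) = x - 1
(2) = y - 8
(3) = gcd((v - 7)*(v - 6*I)*(v - 5*I), (v - 8*I)*(v - 6*I)*(v - I)) = v - 6*I
(4) = t - 3/2
(5) = j - 2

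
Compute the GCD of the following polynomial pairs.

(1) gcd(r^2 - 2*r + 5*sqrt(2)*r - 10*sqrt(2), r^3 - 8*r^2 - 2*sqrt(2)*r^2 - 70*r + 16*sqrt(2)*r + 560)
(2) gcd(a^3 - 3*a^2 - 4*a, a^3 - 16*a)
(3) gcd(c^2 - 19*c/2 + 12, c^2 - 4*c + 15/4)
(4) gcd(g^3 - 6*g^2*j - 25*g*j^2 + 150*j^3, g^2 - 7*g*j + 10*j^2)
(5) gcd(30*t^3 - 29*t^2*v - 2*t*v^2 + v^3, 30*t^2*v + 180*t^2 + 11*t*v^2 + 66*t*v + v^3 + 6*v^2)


(1) = gcd((r - 2)*(r + 5*sqrt(2)), (r - 8)*(r - 7*sqrt(2))*(r + 5*sqrt(2))) = r + 5*sqrt(2)
(2) = gcd(a*(a - 4)*(a + 1), a*(a - 4)*(a + 4)) = a^2 - 4*a
(3) = c - 3/2
(4) = gcd((g - 6*j)*(g - 5*j)*(g + 5*j), (g - 5*j)*(g - 2*j)) = g - 5*j
(5) = gcd((-6*t + v)*(-t + v)*(5*t + v), (5*t + v)*(6*t + v)*(v + 6)) = 5*t + v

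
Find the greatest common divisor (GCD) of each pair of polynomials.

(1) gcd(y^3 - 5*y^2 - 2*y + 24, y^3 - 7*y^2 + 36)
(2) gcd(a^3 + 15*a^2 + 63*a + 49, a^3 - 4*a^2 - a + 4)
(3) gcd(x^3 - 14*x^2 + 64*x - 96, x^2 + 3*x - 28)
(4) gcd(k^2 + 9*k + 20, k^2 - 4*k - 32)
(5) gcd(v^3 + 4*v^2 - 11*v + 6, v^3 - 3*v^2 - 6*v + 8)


(1) = y^2 - y - 6
(2) = a + 1
(3) = x - 4
(4) = gcd((k + 4)*(k + 5), (k - 8)*(k + 4)) = k + 4
(5) = v - 1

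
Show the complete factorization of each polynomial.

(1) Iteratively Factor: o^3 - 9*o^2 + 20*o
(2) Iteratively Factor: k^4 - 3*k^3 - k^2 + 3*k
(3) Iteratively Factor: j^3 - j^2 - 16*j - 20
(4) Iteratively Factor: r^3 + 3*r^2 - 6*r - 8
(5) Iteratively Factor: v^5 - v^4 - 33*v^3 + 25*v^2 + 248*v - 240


(1) = (o - 4)*(o^2 - 5*o) = o*(o - 4)*(o - 5)
(2) = (k - 1)*(k^3 - 2*k^2 - 3*k) = (k - 1)*(k + 1)*(k^2 - 3*k) = k*(k - 1)*(k + 1)*(k - 3)
(3) = (j - 5)*(j^2 + 4*j + 4) = (j - 5)*(j + 2)*(j + 2)
(4) = (r - 2)*(r^2 + 5*r + 4) = (r - 2)*(r + 1)*(r + 4)
(5) = (v - 5)*(v^4 + 4*v^3 - 13*v^2 - 40*v + 48) = (v - 5)*(v - 1)*(v^3 + 5*v^2 - 8*v - 48) = (v - 5)*(v - 1)*(v + 4)*(v^2 + v - 12) = (v - 5)*(v - 1)*(v + 4)^2*(v - 3)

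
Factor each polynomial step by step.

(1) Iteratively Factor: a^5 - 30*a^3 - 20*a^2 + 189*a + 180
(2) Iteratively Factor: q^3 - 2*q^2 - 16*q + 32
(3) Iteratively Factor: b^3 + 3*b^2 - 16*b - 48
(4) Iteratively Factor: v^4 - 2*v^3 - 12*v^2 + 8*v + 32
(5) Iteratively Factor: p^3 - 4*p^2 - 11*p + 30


(1) = (a - 5)*(a^4 + 5*a^3 - 5*a^2 - 45*a - 36) = (a - 5)*(a - 3)*(a^3 + 8*a^2 + 19*a + 12) = (a - 5)*(a - 3)*(a + 1)*(a^2 + 7*a + 12) = (a - 5)*(a - 3)*(a + 1)*(a + 4)*(a + 3)
(2) = (q - 2)*(q^2 - 16) = (q - 2)*(q + 4)*(q - 4)
(3) = (b + 4)*(b^2 - b - 12) = (b - 4)*(b + 4)*(b + 3)
(4) = (v + 2)*(v^3 - 4*v^2 - 4*v + 16) = (v - 4)*(v + 2)*(v^2 - 4) = (v - 4)*(v + 2)^2*(v - 2)
(5) = (p - 5)*(p^2 + p - 6) = (p - 5)*(p + 3)*(p - 2)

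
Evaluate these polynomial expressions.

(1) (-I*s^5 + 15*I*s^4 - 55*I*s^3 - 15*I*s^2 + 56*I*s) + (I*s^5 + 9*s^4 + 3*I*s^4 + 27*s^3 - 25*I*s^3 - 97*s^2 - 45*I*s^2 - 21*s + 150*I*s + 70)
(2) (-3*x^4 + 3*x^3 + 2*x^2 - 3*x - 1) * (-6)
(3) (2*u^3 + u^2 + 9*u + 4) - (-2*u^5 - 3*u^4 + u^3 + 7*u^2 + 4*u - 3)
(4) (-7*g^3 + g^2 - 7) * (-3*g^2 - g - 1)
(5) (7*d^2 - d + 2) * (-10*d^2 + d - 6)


(1) = 9*s^4 + 18*I*s^4 + 27*s^3 - 80*I*s^3 - 97*s^2 - 60*I*s^2 - 21*s + 206*I*s + 70
(2) = 18*x^4 - 18*x^3 - 12*x^2 + 18*x + 6
(3) = 2*u^5 + 3*u^4 + u^3 - 6*u^2 + 5*u + 7
(4) = 21*g^5 + 4*g^4 + 6*g^3 + 20*g^2 + 7*g + 7
(5) = -70*d^4 + 17*d^3 - 63*d^2 + 8*d - 12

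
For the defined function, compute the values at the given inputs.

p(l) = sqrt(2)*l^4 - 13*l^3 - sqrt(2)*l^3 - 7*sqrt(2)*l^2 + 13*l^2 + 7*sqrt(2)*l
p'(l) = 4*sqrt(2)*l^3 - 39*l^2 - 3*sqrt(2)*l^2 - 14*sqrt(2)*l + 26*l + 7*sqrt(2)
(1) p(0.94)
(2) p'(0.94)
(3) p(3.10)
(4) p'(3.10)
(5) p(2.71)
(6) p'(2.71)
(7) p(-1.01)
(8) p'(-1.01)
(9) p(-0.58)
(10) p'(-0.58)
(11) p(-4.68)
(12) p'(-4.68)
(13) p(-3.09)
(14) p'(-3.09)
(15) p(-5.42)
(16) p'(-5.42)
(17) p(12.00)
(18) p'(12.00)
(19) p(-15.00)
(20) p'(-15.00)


(1) = 1.18
(2) = -17.78
(3) = -238.32
(4) = -217.92
(5) = -161.00
(6) = -178.29
(7) = 9.49
(8) = -46.30
(9) = -1.73
(10) = -9.35
(11) = 2177.50
(12) = -1546.08
(13) = 553.21
(14) = -589.04
(15) = 3552.89
(16) = -2194.71
(17) = 4982.64
(18) = 3632.42
(19) = 120791.65
(20) = -28904.59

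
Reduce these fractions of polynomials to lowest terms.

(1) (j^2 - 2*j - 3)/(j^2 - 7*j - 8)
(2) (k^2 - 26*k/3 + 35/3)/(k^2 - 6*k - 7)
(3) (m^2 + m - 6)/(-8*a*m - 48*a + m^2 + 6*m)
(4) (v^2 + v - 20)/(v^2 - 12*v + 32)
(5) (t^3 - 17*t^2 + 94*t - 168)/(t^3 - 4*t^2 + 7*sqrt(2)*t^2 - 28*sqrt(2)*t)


(1) = (j - 3)/(j - 8)
(2) = (3*k - 5)/(3*k + 3)
(3) = (-m^2 - m + 6)/(8*a*m + 48*a - m^2 - 6*m)
(4) = (v + 5)/(v - 8)
(5) = (t^2 - 13*t + 42)/(t^2 + 7*sqrt(2)*t)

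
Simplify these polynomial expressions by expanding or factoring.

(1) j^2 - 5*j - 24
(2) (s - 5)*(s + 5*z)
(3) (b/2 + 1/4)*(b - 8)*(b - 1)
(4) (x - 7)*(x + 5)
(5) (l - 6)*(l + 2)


(1) = (j - 8)*(j + 3)
(2) = s^2 + 5*s*z - 5*s - 25*z
(3) = b^3/2 - 17*b^2/4 + 7*b/4 + 2
(4) = x^2 - 2*x - 35
(5) = l^2 - 4*l - 12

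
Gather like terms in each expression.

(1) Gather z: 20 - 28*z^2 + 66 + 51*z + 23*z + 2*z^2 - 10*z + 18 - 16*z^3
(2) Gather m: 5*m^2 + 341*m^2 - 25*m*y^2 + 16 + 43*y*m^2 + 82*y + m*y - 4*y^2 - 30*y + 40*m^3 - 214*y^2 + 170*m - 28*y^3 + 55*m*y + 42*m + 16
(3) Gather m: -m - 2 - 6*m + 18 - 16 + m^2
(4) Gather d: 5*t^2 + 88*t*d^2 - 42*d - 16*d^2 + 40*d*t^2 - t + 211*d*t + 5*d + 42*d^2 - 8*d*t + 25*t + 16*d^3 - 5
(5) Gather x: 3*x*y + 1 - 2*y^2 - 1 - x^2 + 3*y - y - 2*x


(1) = -16*z^3 - 26*z^2 + 64*z + 104
(2) = 40*m^3 + m^2*(43*y + 346) + m*(-25*y^2 + 56*y + 212) - 28*y^3 - 218*y^2 + 52*y + 32
(3) = m^2 - 7*m
(4) = 16*d^3 + d^2*(88*t + 26) + d*(40*t^2 + 203*t - 37) + 5*t^2 + 24*t - 5
(5) = -x^2 + x*(3*y - 2) - 2*y^2 + 2*y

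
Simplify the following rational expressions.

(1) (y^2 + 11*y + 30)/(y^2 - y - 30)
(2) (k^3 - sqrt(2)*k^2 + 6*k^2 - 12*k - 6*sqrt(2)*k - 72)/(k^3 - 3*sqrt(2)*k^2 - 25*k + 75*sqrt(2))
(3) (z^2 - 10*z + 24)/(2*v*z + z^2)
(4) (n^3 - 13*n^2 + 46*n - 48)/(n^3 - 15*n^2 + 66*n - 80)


(1) = (y + 6)/(y - 6)
(2) = (k^2 + k*(2*sqrt(2) + 6) + 12*sqrt(2))/(k^2 - 25)
(3) = (z^2 - 10*z + 24)/(2*v*z + z^2)
(4) = (n - 3)/(n - 5)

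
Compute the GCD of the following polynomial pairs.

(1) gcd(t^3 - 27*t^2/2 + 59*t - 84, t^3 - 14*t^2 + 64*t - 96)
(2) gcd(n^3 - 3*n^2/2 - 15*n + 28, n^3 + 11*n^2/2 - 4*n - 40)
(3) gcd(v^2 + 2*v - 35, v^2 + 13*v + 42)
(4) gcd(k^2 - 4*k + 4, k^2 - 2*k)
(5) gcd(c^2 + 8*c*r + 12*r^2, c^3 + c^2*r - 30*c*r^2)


(1) = gcd((t - 6)*(t - 4)*(t - 7/2), (t - 6)*(t - 4)^2) = t^2 - 10*t + 24
(2) = n + 4
(3) = gcd((v - 5)*(v + 7), (v + 6)*(v + 7)) = v + 7
(4) = k - 2
(5) = gcd((c + 2*r)*(c + 6*r), c*(c - 5*r)*(c + 6*r)) = c + 6*r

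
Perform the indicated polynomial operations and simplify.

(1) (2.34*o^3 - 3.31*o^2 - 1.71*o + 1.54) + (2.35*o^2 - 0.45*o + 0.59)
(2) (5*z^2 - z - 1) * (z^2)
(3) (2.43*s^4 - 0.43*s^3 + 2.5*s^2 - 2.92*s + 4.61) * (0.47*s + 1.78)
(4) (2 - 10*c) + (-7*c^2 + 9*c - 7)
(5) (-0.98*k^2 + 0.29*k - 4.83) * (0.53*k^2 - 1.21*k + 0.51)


(1) = 2.34*o^3 - 0.96*o^2 - 2.16*o + 2.13
(2) = 5*z^4 - z^3 - z^2
(3) = 1.1421*s^5 + 4.1233*s^4 + 0.4096*s^3 + 3.0776*s^2 - 3.0309*s + 8.2058
(4) = -7*c^2 - c - 5
(5) = -0.5194*k^4 + 1.3395*k^3 - 3.4106*k^2 + 5.9922*k - 2.4633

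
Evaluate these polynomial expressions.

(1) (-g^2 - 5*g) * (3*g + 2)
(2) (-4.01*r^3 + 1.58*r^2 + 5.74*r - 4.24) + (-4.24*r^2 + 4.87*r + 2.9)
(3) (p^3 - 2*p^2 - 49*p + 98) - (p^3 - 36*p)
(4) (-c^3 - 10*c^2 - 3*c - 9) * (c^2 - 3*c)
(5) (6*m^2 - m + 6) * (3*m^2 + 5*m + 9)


(1) = -3*g^3 - 17*g^2 - 10*g
(2) = -4.01*r^3 - 2.66*r^2 + 10.61*r - 1.34
(3) = -2*p^2 - 13*p + 98
(4) = -c^5 - 7*c^4 + 27*c^3 + 27*c
(5) = 18*m^4 + 27*m^3 + 67*m^2 + 21*m + 54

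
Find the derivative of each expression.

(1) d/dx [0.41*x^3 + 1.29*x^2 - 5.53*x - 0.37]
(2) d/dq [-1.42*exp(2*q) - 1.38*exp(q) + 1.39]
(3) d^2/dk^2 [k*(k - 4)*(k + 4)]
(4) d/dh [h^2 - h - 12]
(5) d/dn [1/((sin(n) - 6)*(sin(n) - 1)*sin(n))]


(1) = 1.23*x^2 + 2.58*x - 5.53
(2) = (-2.84*exp(q) - 1.38)*exp(q)
(3) = 6*k
(4) = 2*h - 1
(5) = (-3*cos(n) + 14/tan(n) - 6*cos(n)/sin(n)^2)/((sin(n) - 6)^2*(sin(n) - 1)^2)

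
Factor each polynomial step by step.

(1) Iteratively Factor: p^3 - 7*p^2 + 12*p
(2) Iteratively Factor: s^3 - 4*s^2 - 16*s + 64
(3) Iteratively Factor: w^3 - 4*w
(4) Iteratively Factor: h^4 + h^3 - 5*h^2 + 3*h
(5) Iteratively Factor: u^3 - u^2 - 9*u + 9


(1) = (p - 3)*(p^2 - 4*p) = p*(p - 3)*(p - 4)
(2) = (s + 4)*(s^2 - 8*s + 16) = (s - 4)*(s + 4)*(s - 4)
(3) = (w - 2)*(w^2 + 2*w) = (w - 2)*(w + 2)*(w)
(4) = (h - 1)*(h^3 + 2*h^2 - 3*h) = (h - 1)^2*(h^2 + 3*h) = (h - 1)^2*(h + 3)*(h)
(5) = (u + 3)*(u^2 - 4*u + 3) = (u - 3)*(u + 3)*(u - 1)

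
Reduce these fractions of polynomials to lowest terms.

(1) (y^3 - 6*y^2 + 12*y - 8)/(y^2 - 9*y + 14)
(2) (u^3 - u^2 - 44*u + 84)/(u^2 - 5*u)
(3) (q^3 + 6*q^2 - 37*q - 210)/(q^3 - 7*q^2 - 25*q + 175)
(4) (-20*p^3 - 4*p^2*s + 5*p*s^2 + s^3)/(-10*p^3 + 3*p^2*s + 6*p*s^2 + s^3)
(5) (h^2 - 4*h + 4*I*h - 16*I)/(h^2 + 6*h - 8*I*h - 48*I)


(1) = (y^2 - 4*y + 4)/(y - 7)
(2) = (u^3 - u^2 - 44*u + 84)/(u^2 - 5*u)
(3) = (q^2 + q - 42)/(q^2 - 12*q + 35)
(4) = (2*p - s)/(p - s)
(5) = (h^2 + h*(-4 + 4*I) - 16*I)/(h^2 + h*(6 - 8*I) - 48*I)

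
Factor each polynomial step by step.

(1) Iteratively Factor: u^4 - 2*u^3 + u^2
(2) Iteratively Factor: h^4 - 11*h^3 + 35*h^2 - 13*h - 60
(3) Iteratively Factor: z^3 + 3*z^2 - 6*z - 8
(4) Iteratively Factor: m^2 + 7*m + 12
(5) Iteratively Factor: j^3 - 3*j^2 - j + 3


(1) = (u)*(u^3 - 2*u^2 + u) = u^2*(u^2 - 2*u + 1) = u^2*(u - 1)*(u - 1)
(2) = (h + 1)*(h^3 - 12*h^2 + 47*h - 60) = (h - 4)*(h + 1)*(h^2 - 8*h + 15) = (h - 4)*(h - 3)*(h + 1)*(h - 5)
(3) = (z + 1)*(z^2 + 2*z - 8) = (z - 2)*(z + 1)*(z + 4)
(4) = (m + 4)*(m + 3)
(5) = (j - 3)*(j^2 - 1) = (j - 3)*(j + 1)*(j - 1)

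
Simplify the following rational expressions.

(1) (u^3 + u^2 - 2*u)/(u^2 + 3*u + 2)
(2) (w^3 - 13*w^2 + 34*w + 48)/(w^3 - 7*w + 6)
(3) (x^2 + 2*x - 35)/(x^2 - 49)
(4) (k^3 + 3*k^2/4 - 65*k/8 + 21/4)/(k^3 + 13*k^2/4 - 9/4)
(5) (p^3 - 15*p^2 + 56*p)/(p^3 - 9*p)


(1) = (u^2 - u)/(u + 1)
(2) = (w^3 - 13*w^2 + 34*w + 48)/(w^3 - 7*w + 6)
(3) = (x - 5)/(x - 7)
(4) = (2*k^2 + 3*k - 14)/(2*k^2 + 8*k + 6)
(5) = (p^2 - 15*p + 56)/(p^2 - 9)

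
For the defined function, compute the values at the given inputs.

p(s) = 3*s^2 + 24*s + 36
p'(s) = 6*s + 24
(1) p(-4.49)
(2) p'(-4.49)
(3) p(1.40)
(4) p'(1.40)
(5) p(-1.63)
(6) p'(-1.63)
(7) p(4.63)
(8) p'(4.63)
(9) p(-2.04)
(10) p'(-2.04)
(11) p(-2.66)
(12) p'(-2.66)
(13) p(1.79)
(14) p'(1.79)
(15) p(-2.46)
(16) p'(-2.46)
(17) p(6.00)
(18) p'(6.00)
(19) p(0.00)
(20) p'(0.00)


(1) = -11.28
(2) = -2.94
(3) = 75.48
(4) = 32.40
(5) = 4.85
(6) = 14.22
(7) = 211.43
(8) = 51.78
(9) = -0.48
(10) = 11.76
(11) = -6.61
(12) = 8.04
(13) = 88.57
(14) = 34.74
(15) = -4.89
(16) = 9.24
(17) = 288.00
(18) = 60.00
(19) = 36.00
(20) = 24.00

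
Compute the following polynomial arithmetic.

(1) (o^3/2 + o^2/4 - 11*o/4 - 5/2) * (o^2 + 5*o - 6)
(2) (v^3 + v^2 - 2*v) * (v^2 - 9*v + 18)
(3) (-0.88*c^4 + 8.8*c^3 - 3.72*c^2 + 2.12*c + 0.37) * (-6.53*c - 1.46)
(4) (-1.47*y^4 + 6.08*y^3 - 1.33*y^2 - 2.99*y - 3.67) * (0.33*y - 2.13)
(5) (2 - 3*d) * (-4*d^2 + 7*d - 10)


(1) = o^5/2 + 11*o^4/4 - 9*o^3/2 - 71*o^2/4 + 4*o + 15
(2) = v^5 - 8*v^4 + 7*v^3 + 36*v^2 - 36*v
(3) = 5.7464*c^5 - 56.1792*c^4 + 11.4436*c^3 - 8.4124*c^2 - 5.5113*c - 0.5402
(4) = -0.4851*y^5 + 5.1375*y^4 - 13.3893*y^3 + 1.8462*y^2 + 5.1576*y + 7.8171
(5) = 12*d^3 - 29*d^2 + 44*d - 20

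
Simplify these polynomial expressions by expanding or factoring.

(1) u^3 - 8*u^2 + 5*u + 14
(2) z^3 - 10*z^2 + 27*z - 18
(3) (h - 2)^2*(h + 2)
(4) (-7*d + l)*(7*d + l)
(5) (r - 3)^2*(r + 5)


(1) = (u - 7)*(u - 2)*(u + 1)
(2) = (z - 6)*(z - 3)*(z - 1)
(3) = h^3 - 2*h^2 - 4*h + 8
(4) = -49*d^2 + l^2
(5) = r^3 - r^2 - 21*r + 45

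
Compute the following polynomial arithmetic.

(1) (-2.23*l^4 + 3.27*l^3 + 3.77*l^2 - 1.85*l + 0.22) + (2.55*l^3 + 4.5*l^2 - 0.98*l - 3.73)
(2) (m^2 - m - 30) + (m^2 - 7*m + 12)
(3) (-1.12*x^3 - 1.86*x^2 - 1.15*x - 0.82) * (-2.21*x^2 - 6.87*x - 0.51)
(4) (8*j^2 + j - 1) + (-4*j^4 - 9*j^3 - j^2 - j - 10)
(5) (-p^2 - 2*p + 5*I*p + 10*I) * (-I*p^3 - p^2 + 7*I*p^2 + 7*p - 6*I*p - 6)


(1) = -2.23*l^4 + 5.82*l^3 + 8.27*l^2 - 2.83*l - 3.51
(2) = 2*m^2 - 8*m - 18
(3) = 2.4752*x^5 + 11.805*x^4 + 15.8909*x^3 + 10.6613*x^2 + 6.2199*x + 0.4182
(4) = -4*j^4 - 9*j^3 + 7*j^2 - 11
(5) = I*p^5 + 6*p^4 - 5*I*p^4 - 30*p^3 - 13*I*p^3 - 48*p^2 + 37*I*p^2 + 72*p + 40*I*p - 60*I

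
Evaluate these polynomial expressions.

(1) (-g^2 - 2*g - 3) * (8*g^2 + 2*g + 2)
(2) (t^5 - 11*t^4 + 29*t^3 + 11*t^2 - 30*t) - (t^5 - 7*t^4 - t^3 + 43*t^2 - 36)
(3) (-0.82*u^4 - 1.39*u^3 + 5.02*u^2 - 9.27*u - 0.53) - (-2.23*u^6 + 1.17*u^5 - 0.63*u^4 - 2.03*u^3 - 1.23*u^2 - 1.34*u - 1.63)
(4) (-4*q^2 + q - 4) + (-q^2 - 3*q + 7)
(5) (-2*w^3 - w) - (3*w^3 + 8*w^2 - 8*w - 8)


(1) = -8*g^4 - 18*g^3 - 30*g^2 - 10*g - 6
(2) = -4*t^4 + 30*t^3 - 32*t^2 - 30*t + 36
(3) = 2.23*u^6 - 1.17*u^5 - 0.19*u^4 + 0.64*u^3 + 6.25*u^2 - 7.93*u + 1.1
(4) = -5*q^2 - 2*q + 3
(5) = -5*w^3 - 8*w^2 + 7*w + 8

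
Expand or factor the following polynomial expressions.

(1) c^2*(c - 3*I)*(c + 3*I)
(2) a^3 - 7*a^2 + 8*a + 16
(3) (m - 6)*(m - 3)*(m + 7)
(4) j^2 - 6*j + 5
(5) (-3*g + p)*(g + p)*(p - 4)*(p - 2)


(1) = c^4 + 9*c^2
(2) = (a - 4)^2*(a + 1)
(3) = m^3 - 2*m^2 - 45*m + 126
(4) = (j - 5)*(j - 1)
(5) = -3*g^2*p^2 + 18*g^2*p - 24*g^2 - 2*g*p^3 + 12*g*p^2 - 16*g*p + p^4 - 6*p^3 + 8*p^2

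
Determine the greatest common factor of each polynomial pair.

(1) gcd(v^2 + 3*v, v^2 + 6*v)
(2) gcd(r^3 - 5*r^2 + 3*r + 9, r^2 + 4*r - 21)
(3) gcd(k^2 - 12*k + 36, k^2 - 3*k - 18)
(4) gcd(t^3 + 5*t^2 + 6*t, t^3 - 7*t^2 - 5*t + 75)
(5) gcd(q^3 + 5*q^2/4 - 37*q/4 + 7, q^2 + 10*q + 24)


(1) = v
(2) = gcd((r - 3)^2*(r + 1), (r - 3)*(r + 7)) = r - 3
(3) = k - 6
(4) = gcd(t*(t + 2)*(t + 3), (t - 5)^2*(t + 3)) = t + 3
(5) = gcd((q - 7/4)*(q - 1)*(q + 4), (q + 4)*(q + 6)) = q + 4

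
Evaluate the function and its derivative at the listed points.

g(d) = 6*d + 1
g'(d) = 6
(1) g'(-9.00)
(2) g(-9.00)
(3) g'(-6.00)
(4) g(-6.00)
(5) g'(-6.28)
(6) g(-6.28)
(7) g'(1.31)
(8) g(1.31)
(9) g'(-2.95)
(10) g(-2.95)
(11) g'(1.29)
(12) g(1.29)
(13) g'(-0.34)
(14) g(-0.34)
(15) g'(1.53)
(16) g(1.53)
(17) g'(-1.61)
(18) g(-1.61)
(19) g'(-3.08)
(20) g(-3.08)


(1) = 6.00
(2) = -53.00
(3) = 6.00
(4) = -35.00
(5) = 6.00
(6) = -36.68
(7) = 6.00
(8) = 8.86
(9) = 6.00
(10) = -16.70
(11) = 6.00
(12) = 8.74
(13) = 6.00
(14) = -1.04
(15) = 6.00
(16) = 10.18
(17) = 6.00
(18) = -8.66
(19) = 6.00
(20) = -17.48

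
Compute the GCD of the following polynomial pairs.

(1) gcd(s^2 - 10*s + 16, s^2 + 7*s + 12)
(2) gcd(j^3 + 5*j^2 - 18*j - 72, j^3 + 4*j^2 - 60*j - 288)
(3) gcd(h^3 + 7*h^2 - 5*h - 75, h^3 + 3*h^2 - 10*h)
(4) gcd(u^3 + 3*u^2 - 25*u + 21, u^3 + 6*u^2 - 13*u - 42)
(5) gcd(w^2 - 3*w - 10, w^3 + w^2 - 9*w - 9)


(1) = gcd((s - 8)*(s - 2), (s + 3)*(s + 4)) = 1
(2) = gcd((j - 4)*(j + 3)*(j + 6), (j - 8)*(j + 6)^2) = j + 6
(3) = gcd((h - 3)*(h + 5)^2, h*(h - 2)*(h + 5)) = h + 5
(4) = u^2 + 4*u - 21
(5) = gcd((w - 5)*(w + 2), (w - 3)*(w + 1)*(w + 3)) = 1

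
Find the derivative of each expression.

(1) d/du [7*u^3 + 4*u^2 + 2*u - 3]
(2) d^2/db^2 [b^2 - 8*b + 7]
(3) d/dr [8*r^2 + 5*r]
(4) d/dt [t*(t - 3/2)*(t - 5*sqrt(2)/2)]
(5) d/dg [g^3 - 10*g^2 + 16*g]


(1) = 21*u^2 + 8*u + 2
(2) = 2
(3) = 16*r + 5
(4) = 3*t^2 - 5*sqrt(2)*t - 3*t + 15*sqrt(2)/4
(5) = 3*g^2 - 20*g + 16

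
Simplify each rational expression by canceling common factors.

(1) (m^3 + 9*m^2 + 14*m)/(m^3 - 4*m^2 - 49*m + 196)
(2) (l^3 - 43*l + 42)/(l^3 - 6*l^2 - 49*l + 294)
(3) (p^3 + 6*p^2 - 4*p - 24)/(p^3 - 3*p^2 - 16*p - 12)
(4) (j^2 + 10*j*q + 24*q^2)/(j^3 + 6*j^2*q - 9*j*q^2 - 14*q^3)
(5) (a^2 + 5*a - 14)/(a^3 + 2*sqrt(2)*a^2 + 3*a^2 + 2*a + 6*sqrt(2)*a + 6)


(1) = (m^2 + 2*m)/(m^2 - 11*m + 28)
(2) = (l - 1)/(l - 7)
(3) = (p^2 + 4*p - 12)/(p^2 - 5*p - 6)
(4) = (-j^2 - 10*j*q - 24*q^2)/(-j^3 - 6*j^2*q + 9*j*q^2 + 14*q^3)
(5) = (a^2 + 5*a - 14)/(a^3 + a^2*(2*sqrt(2) + 3) + a*(2 + 6*sqrt(2)) + 6)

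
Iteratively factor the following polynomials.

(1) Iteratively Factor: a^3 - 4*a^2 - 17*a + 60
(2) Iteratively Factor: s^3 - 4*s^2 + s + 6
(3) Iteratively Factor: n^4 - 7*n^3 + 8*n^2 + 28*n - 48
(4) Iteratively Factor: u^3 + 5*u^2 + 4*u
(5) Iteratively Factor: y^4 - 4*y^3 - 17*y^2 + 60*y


(1) = (a + 4)*(a^2 - 8*a + 15) = (a - 3)*(a + 4)*(a - 5)
(2) = (s - 3)*(s^2 - s - 2) = (s - 3)*(s + 1)*(s - 2)
(3) = (n + 2)*(n^3 - 9*n^2 + 26*n - 24) = (n - 4)*(n + 2)*(n^2 - 5*n + 6) = (n - 4)*(n - 3)*(n + 2)*(n - 2)
(4) = (u + 1)*(u^2 + 4*u) = (u + 1)*(u + 4)*(u)
(5) = (y - 3)*(y^3 - y^2 - 20*y) = (y - 3)*(y + 4)*(y^2 - 5*y) = y*(y - 3)*(y + 4)*(y - 5)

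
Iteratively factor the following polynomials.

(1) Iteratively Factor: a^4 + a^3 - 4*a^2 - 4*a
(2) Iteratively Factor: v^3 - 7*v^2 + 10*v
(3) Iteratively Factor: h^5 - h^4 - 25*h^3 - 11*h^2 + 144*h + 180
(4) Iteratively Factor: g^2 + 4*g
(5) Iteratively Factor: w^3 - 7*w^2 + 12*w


(1) = (a + 1)*(a^3 - 4*a) = (a - 2)*(a + 1)*(a^2 + 2*a) = a*(a - 2)*(a + 1)*(a + 2)
(2) = (v)*(v^2 - 7*v + 10) = v*(v - 2)*(v - 5)
(3) = (h - 3)*(h^4 + 2*h^3 - 19*h^2 - 68*h - 60) = (h - 3)*(h + 2)*(h^3 - 19*h - 30) = (h - 3)*(h + 2)*(h + 3)*(h^2 - 3*h - 10) = (h - 3)*(h + 2)^2*(h + 3)*(h - 5)
(4) = (g + 4)*(g)
(5) = (w - 3)*(w^2 - 4*w) = (w - 4)*(w - 3)*(w)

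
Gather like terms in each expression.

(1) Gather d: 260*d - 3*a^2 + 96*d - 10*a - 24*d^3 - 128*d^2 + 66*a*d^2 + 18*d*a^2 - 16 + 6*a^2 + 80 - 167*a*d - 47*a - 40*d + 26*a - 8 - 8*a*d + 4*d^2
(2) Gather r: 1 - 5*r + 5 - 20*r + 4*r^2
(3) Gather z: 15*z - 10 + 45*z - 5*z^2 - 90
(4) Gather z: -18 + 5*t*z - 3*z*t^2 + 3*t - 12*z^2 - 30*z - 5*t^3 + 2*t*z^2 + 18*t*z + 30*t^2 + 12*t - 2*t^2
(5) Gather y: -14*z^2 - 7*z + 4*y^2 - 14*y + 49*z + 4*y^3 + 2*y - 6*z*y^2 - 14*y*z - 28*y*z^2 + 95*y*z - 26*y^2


(1) = 3*a^2 - 31*a - 24*d^3 + d^2*(66*a - 124) + d*(18*a^2 - 175*a + 316) + 56
(2) = 4*r^2 - 25*r + 6
(3) = -5*z^2 + 60*z - 100
(4) = -5*t^3 + 28*t^2 + 15*t + z^2*(2*t - 12) + z*(-3*t^2 + 23*t - 30) - 18
(5) = 4*y^3 + y^2*(-6*z - 22) + y*(-28*z^2 + 81*z - 12) - 14*z^2 + 42*z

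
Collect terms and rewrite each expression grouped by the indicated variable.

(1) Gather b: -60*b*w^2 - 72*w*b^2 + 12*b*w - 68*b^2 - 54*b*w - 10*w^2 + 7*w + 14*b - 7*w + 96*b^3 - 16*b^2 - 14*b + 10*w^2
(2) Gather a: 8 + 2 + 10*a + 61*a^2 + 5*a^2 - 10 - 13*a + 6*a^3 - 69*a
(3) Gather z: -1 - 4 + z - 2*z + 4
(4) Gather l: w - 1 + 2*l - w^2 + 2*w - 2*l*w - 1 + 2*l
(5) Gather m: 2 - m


(1) = 96*b^3 + b^2*(-72*w - 84) + b*(-60*w^2 - 42*w)
(2) = 6*a^3 + 66*a^2 - 72*a
(3) = -z - 1
(4) = l*(4 - 2*w) - w^2 + 3*w - 2
(5) = 2 - m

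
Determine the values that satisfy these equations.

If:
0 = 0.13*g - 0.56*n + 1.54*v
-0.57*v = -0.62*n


Then:
g = -7.88585607940447*v
n = 0.919354838709677*v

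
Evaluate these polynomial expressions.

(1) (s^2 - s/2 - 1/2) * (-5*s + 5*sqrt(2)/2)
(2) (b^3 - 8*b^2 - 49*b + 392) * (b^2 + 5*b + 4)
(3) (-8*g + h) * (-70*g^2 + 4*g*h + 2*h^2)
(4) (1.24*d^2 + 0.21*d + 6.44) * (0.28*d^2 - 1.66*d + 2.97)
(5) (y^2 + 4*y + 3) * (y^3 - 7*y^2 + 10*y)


(1) = -5*s^3 + 5*s^2/2 + 5*sqrt(2)*s^2/2 - 5*sqrt(2)*s/4 + 5*s/2 - 5*sqrt(2)/4
(2) = b^5 - 3*b^4 - 85*b^3 + 115*b^2 + 1764*b + 1568
(3) = 560*g^3 - 102*g^2*h - 12*g*h^2 + 2*h^3
(4) = 0.3472*d^4 - 1.9996*d^3 + 5.1374*d^2 - 10.0667*d + 19.1268
(5) = y^5 - 3*y^4 - 15*y^3 + 19*y^2 + 30*y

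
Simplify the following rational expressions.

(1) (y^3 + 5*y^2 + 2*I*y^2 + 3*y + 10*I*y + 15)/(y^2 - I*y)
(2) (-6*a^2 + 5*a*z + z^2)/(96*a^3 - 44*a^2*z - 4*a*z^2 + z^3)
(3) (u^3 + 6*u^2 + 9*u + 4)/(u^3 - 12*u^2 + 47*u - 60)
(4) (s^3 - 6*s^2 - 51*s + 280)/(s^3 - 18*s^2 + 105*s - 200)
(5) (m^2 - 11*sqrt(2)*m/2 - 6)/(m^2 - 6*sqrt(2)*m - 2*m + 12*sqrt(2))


(1) = (y^2 + y*(5 + 3*I) + 15*I)/y
(2) = (-a + z)/(16*a^2 - 10*a*z + z^2)
(3) = (u^3 + 6*u^2 + 9*u + 4)/(u^3 - 12*u^2 + 47*u - 60)
(4) = (s + 7)/(s - 5)
(5) = (2*m + sqrt(2))/(2*m - 4)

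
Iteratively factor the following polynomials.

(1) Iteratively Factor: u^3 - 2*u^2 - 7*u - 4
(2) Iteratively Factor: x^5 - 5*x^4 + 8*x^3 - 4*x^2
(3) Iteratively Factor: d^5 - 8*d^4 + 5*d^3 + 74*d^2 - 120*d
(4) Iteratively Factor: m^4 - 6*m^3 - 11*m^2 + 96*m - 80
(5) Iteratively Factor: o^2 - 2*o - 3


(1) = (u - 4)*(u^2 + 2*u + 1) = (u - 4)*(u + 1)*(u + 1)
(2) = (x)*(x^4 - 5*x^3 + 8*x^2 - 4*x) = x*(x - 1)*(x^3 - 4*x^2 + 4*x) = x^2*(x - 1)*(x^2 - 4*x + 4) = x^2*(x - 2)*(x - 1)*(x - 2)
(3) = (d - 2)*(d^4 - 6*d^3 - 7*d^2 + 60*d) = (d - 4)*(d - 2)*(d^3 - 2*d^2 - 15*d) = (d - 5)*(d - 4)*(d - 2)*(d^2 + 3*d) = d*(d - 5)*(d - 4)*(d - 2)*(d + 3)
(4) = (m - 1)*(m^3 - 5*m^2 - 16*m + 80) = (m - 1)*(m + 4)*(m^2 - 9*m + 20) = (m - 4)*(m - 1)*(m + 4)*(m - 5)
(5) = (o - 3)*(o + 1)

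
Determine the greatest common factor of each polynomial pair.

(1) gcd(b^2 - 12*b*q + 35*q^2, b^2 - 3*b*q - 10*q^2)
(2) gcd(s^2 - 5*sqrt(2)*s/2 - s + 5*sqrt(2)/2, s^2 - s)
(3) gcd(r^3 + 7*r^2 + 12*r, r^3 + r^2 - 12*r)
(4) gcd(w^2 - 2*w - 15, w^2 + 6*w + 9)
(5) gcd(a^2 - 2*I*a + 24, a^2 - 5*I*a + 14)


(1) = -b + 5*q
(2) = s - 1
(3) = gcd(r*(r + 3)*(r + 4), r*(r - 3)*(r + 4)) = r^2 + 4*r
(4) = w + 3
(5) = gcd((a - 6*I)*(a + 4*I), (a - 7*I)*(a + 2*I)) = 1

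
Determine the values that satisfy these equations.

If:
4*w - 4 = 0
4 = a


Then:
a = 4
w = 1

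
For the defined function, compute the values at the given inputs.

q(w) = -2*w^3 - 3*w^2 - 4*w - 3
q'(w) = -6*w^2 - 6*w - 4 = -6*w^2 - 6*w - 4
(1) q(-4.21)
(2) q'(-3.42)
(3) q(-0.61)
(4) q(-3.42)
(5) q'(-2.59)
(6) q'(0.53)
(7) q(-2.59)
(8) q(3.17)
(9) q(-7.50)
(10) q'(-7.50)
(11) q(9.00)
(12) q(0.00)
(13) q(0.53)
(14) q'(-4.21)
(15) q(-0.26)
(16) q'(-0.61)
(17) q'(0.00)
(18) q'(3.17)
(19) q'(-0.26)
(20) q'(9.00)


(1) = 109.90
(2) = -53.66
(3) = -1.22
(4) = 55.59
(5) = -28.71
(6) = -8.87
(7) = 21.98
(8) = -109.54
(9) = 702.00
(10) = -296.50
(11) = -1740.00
(12) = -3.00
(13) = -6.26
(14) = -85.08
(15) = -2.13
(16) = -2.57
(17) = -4.00
(18) = -83.31
(19) = -2.85
(20) = -544.00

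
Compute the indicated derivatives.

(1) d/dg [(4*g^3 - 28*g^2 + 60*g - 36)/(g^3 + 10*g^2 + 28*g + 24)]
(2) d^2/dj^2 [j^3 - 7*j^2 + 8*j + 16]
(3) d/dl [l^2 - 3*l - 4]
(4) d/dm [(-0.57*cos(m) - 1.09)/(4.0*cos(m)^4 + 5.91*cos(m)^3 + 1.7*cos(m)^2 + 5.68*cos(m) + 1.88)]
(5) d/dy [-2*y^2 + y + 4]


(1) = 4*(17*g^3 - 8*g^2 - 231*g + 306)/(g^5 + 18*g^4 + 120*g^3 + 368*g^2 + 528*g + 288)
(2) = 6*j - 14
(3) = 2*l - 3
(4) = (-6.84*(1 - cos(m)^2)^2 - 24.1774*cos(m)^3 - 33.9747*cos(m)^2 - 3.706*cos(m) + 1.7204)*sin(m)/(4.0*cos(m)^4 + 5.91*cos(m)^3 + 1.7*cos(m)^2 + 5.68*cos(m) + 1.88)^2
(5) = 1 - 4*y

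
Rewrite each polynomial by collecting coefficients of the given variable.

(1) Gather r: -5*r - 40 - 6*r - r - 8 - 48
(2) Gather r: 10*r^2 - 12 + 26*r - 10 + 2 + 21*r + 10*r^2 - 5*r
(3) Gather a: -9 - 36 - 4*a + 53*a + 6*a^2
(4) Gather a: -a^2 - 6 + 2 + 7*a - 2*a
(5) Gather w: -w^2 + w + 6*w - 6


(1) = -12*r - 96
(2) = 20*r^2 + 42*r - 20
(3) = 6*a^2 + 49*a - 45
(4) = -a^2 + 5*a - 4
(5) = -w^2 + 7*w - 6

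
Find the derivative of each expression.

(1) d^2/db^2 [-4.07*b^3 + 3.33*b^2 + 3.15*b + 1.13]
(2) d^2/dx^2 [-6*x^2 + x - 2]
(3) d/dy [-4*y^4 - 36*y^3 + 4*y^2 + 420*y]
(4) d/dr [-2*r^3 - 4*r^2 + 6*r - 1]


(1) = 6.66 - 24.42*b
(2) = -12
(3) = -16*y^3 - 108*y^2 + 8*y + 420
(4) = -6*r^2 - 8*r + 6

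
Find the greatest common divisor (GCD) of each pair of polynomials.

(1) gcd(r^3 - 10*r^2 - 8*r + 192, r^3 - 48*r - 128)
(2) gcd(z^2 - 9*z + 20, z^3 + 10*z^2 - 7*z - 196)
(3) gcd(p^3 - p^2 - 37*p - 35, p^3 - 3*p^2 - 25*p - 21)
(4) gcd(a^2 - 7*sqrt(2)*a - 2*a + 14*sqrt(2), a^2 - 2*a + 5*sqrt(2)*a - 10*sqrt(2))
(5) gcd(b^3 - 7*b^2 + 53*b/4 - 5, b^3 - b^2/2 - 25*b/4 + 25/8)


(1) = gcd((r - 8)*(r - 6)*(r + 4), (r - 8)*(r + 4)^2) = r^2 - 4*r - 32
(2) = gcd((z - 5)*(z - 4), (z - 4)*(z + 7)^2) = z - 4
(3) = p^2 - 6*p - 7
(4) = a - 2
(5) = gcd((b - 4)*(b - 5/2)*(b - 1/2), (b - 5/2)*(b - 1/2)*(b + 5/2)) = b^2 - 3*b + 5/4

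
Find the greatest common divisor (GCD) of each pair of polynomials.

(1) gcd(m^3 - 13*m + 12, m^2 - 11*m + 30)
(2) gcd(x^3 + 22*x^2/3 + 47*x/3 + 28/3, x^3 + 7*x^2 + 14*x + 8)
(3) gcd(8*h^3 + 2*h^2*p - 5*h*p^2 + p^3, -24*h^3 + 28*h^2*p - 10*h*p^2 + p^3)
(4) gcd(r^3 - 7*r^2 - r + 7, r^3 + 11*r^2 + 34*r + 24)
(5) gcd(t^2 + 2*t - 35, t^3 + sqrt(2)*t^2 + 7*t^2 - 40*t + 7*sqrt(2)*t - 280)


(1) = gcd((m - 3)*(m - 1)*(m + 4), (m - 6)*(m - 5)) = 1
(2) = gcd((x + 1)*(x + 7/3)*(x + 4), (x + 1)*(x + 2)*(x + 4)) = x^2 + 5*x + 4
(3) = -2*h + p
(4) = gcd((r - 7)*(r - 1)*(r + 1), (r + 1)*(r + 4)*(r + 6)) = r + 1
(5) = t + 7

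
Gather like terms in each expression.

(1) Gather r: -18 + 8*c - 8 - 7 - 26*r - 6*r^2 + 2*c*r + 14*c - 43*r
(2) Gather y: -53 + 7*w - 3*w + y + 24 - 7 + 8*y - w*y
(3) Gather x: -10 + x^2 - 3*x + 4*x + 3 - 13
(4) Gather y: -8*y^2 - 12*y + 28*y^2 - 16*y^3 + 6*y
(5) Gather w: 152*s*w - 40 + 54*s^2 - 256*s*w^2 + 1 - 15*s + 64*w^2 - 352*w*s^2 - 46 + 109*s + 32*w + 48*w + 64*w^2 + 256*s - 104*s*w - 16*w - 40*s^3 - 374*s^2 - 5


(1) = 22*c - 6*r^2 + r*(2*c - 69) - 33
(2) = 4*w + y*(9 - w) - 36
(3) = x^2 + x - 20
(4) = -16*y^3 + 20*y^2 - 6*y
(5) = -40*s^3 - 320*s^2 + 350*s + w^2*(128 - 256*s) + w*(-352*s^2 + 48*s + 64) - 90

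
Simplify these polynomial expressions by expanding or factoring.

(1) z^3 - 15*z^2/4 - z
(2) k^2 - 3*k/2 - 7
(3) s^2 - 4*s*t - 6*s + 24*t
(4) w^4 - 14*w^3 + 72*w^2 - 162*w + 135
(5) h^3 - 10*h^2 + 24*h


(1) = z*(z - 4)*(z + 1/4)
(2) = (k - 7/2)*(k + 2)
(3) = (s - 6)*(s - 4*t)
(4) = (w - 5)*(w - 3)^3
(5) = h*(h - 6)*(h - 4)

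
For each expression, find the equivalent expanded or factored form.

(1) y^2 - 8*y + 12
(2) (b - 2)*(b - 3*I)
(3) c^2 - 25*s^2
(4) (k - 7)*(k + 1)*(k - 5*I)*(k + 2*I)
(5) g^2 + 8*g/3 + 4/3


(1) = (y - 6)*(y - 2)
(2) = b^2 - 2*b - 3*I*b + 6*I
(3) = (c - 5*s)*(c + 5*s)
(4) = k^4 - 6*k^3 - 3*I*k^3 + 3*k^2 + 18*I*k^2 - 60*k + 21*I*k - 70
(5) = (g + 2/3)*(g + 2)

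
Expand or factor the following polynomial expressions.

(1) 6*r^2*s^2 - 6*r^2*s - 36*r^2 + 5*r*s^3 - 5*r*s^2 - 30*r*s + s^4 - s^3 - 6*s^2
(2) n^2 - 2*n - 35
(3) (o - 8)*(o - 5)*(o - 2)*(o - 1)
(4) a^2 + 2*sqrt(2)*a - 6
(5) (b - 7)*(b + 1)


(1) = (2*r + s)*(3*r + s)*(s - 3)*(s + 2)
(2) = (n - 7)*(n + 5)
(3) = o^4 - 16*o^3 + 81*o^2 - 146*o + 80
(4) = (a - sqrt(2))*(a + 3*sqrt(2))
(5) = b^2 - 6*b - 7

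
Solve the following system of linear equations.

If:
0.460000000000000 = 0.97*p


Then:
p = 0.47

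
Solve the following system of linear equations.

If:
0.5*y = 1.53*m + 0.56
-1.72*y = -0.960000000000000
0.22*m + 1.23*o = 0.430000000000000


Then:
m = -0.18
o = 0.38
y = 0.56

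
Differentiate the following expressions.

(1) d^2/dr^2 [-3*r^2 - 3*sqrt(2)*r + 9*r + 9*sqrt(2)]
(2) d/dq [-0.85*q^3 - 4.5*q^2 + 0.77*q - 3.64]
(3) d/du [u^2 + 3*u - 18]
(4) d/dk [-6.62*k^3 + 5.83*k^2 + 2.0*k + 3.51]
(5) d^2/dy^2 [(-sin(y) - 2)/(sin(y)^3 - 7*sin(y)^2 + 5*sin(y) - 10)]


(1) = -6
(2) = -2.55*q^2 - 9.0*q + 0.77
(3) = 2*u + 3
(4) = -19.86*k^2 + 11.66*k + 2.0
(5) = (4*sin(y)^7 - 3*sin(y)^6 - 131*sin(y)^5 + 595*sin(y)^4 - 314*sin(y)^3 - 1228*sin(y)^2 + 920*sin(y) + 80)/(sin(y)^3 - 7*sin(y)^2 + 5*sin(y) - 10)^3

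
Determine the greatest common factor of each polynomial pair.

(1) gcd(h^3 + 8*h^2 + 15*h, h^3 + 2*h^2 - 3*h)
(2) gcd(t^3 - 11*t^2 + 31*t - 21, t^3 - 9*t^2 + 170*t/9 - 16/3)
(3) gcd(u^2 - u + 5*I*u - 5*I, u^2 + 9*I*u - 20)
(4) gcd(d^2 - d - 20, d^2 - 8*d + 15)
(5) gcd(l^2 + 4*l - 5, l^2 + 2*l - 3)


(1) = h^2 + 3*h
(2) = gcd((t - 7)*(t - 3)*(t - 1), (t - 6)*(t - 8/3)*(t - 1/3)) = 1
(3) = u + 5*I
(4) = gcd((d - 5)*(d + 4), (d - 5)*(d - 3)) = d - 5
(5) = gcd((l - 1)*(l + 5), (l - 1)*(l + 3)) = l - 1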